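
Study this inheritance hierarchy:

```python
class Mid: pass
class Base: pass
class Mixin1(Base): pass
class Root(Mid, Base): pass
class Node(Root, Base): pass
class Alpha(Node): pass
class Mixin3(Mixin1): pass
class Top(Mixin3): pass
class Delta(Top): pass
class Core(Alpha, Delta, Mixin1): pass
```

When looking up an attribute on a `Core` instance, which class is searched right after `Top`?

Mixin3

L[Core] = Core + merge(L[Alpha], L[Delta], L[Mixin1], [Alpha Delta Mixin1])
  take Alpha:  [Alpha Node Root Mid Base object] + [Delta Top Mixin3 Mixin1 Base object] + [Mixin1 Base object] + [Alpha Delta Mixin1]
  take Node:  [Node Root Mid Base object] + [Delta Top Mixin3 Mixin1 Base object] + [Mixin1 Base object] + [Delta Mixin1]
  take Root:  [Root Mid Base object] + [Delta Top Mixin3 Mixin1 Base object] + [Mixin1 Base object] + [Delta Mixin1]
  take Mid:  [Mid Base object] + [Delta Top Mixin3 Mixin1 Base object] + [Mixin1 Base object] + [Delta Mixin1]
  take Delta:  [Base object] + [Delta Top Mixin3 Mixin1 Base object] + [Mixin1 Base object] + [Delta Mixin1]
  take Top:  [Base object] + [Top Mixin3 Mixin1 Base object] + [Mixin1 Base object] + [Mixin1]
  take Mixin3:  [Base object] + [Mixin3 Mixin1 Base object] + [Mixin1 Base object] + [Mixin1]
  take Mixin1:  [Base object] + [Mixin1 Base object] + [Mixin1 Base object] + [Mixin1]
  take Base:  [Base object] + [Base object] + [Base object]
  take object:  [object] + [object] + [object]
MRO: Core Alpha Node Root Mid Delta Top Mixin3 Mixin1 Base object
Top is at position 6; next is Mixin3.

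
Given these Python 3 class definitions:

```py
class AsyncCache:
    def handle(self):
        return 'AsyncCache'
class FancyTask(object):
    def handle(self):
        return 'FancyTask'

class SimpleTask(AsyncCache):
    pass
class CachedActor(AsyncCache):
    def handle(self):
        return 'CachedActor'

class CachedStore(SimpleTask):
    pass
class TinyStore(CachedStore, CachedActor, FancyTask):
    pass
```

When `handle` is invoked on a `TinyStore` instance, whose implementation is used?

CachedActor

L[TinyStore] = TinyStore + merge(L[CachedStore], L[CachedActor], L[FancyTask], [CachedStore CachedActor FancyTask])
  take CachedStore:  [CachedStore SimpleTask AsyncCache object] + [CachedActor AsyncCache object] + [FancyTask object] + [CachedStore CachedActor FancyTask]
  take SimpleTask:  [SimpleTask AsyncCache object] + [CachedActor AsyncCache object] + [FancyTask object] + [CachedActor FancyTask]
  take CachedActor:  [AsyncCache object] + [CachedActor AsyncCache object] + [FancyTask object] + [CachedActor FancyTask]
  take AsyncCache:  [AsyncCache object] + [AsyncCache object] + [FancyTask object] + [FancyTask]
  take FancyTask:  [object] + [object] + [FancyTask object] + [FancyTask]
  take object:  [object] + [object] + [object]
MRO: TinyStore CachedStore SimpleTask CachedActor AsyncCache FancyTask object
handle is defined in: AsyncCache, CachedActor, FancyTask. First along the MRO is CachedActor.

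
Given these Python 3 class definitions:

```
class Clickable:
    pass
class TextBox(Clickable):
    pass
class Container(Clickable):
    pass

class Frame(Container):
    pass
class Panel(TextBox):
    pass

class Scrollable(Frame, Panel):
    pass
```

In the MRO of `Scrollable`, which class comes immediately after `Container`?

Panel

L[Scrollable] = Scrollable + merge(L[Frame], L[Panel], [Frame Panel])
  take Frame:  [Frame Container Clickable object] + [Panel TextBox Clickable object] + [Frame Panel]
  take Container:  [Container Clickable object] + [Panel TextBox Clickable object] + [Panel]
  take Panel:  [Clickable object] + [Panel TextBox Clickable object] + [Panel]
  take TextBox:  [Clickable object] + [TextBox Clickable object]
  take Clickable:  [Clickable object] + [Clickable object]
  take object:  [object] + [object]
MRO: Scrollable Frame Container Panel TextBox Clickable object
Container is at position 2; next is Panel.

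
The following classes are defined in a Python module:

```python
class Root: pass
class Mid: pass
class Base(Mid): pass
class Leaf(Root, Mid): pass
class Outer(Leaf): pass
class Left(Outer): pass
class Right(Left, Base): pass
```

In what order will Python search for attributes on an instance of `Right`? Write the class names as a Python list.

L[Right] = Right + merge(L[Left], L[Base], [Left Base])
  take Left:  [Left Outer Leaf Root Mid object] + [Base Mid object] + [Left Base]
  take Outer:  [Outer Leaf Root Mid object] + [Base Mid object] + [Base]
  take Leaf:  [Leaf Root Mid object] + [Base Mid object] + [Base]
  take Root:  [Root Mid object] + [Base Mid object] + [Base]
  take Base:  [Mid object] + [Base Mid object] + [Base]
  take Mid:  [Mid object] + [Mid object]
  take object:  [object] + [object]

[Right, Left, Outer, Leaf, Root, Base, Mid, object]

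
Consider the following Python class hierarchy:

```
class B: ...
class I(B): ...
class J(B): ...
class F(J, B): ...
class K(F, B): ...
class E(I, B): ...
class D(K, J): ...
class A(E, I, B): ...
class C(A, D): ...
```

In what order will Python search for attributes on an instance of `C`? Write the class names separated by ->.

L[C] = C + merge(L[A], L[D], [A D])
  take A:  [A E I B object] + [D K F J B object] + [A D]
  take E:  [E I B object] + [D K F J B object] + [D]
  take I:  [I B object] + [D K F J B object] + [D]
  take D:  [B object] + [D K F J B object] + [D]
  take K:  [B object] + [K F J B object]
  take F:  [B object] + [F J B object]
  take J:  [B object] + [J B object]
  take B:  [B object] + [B object]
  take object:  [object] + [object]

C -> A -> E -> I -> D -> K -> F -> J -> B -> object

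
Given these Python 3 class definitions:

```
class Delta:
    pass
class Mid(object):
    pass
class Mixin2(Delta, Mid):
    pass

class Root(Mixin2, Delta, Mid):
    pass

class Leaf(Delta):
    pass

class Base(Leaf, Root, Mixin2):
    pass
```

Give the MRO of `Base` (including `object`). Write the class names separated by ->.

L[Base] = Base + merge(L[Leaf], L[Root], L[Mixin2], [Leaf Root Mixin2])
  take Leaf:  [Leaf Delta object] + [Root Mixin2 Delta Mid object] + [Mixin2 Delta Mid object] + [Leaf Root Mixin2]
  take Root:  [Delta object] + [Root Mixin2 Delta Mid object] + [Mixin2 Delta Mid object] + [Root Mixin2]
  take Mixin2:  [Delta object] + [Mixin2 Delta Mid object] + [Mixin2 Delta Mid object] + [Mixin2]
  take Delta:  [Delta object] + [Delta Mid object] + [Delta Mid object]
  take Mid:  [object] + [Mid object] + [Mid object]
  take object:  [object] + [object] + [object]

Base -> Leaf -> Root -> Mixin2 -> Delta -> Mid -> object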